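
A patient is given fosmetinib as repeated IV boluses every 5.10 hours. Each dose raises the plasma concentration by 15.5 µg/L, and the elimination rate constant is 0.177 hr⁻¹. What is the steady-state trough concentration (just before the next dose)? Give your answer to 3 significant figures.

Fraction remaining after one interval: e^(−kτ) = e^(−0.1770 × 5.10) = 0.4055
R = 1 / (1 − 0.4055) = 1.682
Css,max = 15.5 × 1.682 = 26.07 µg/L
Css,min = Css,max × e^(−kτ) = 26.07 × 0.4055 ≈ 10.6 µg/L

10.6 µg/L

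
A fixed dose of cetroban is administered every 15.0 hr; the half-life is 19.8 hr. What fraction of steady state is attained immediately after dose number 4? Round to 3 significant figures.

k = ln 2 / 19.8 = 0.03501 hr⁻¹
f_n = 1 − e^(−nkτ) = 1 − e^(−4 × 0.03501 × 15.0) = 1 − e^(−2.100) = 1 − 0.1224 ≈ 0.878

0.878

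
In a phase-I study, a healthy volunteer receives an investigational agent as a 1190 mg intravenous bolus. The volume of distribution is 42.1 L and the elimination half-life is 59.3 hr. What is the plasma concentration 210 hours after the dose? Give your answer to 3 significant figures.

2.43 µg/mL

C₀ = dose / V = 1190 / 42.1 = 28.27 µg/mL
k = ln 2 / 59.3 = 0.01169 hr⁻¹
C(t) = C₀ e^(−kt) = 28.27 × e^(−0.01169 × 210) = 28.27 × e^(−2.455) = 28.27 × 0.08589 ≈ 2.43 µg/mL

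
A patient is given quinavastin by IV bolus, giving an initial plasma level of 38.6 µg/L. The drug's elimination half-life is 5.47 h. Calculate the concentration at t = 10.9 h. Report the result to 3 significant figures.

9.70 µg/L

k = ln 2 / 5.47 = 0.1267 h⁻¹
C(t) = C₀ e^(−kt) = 38.6 × e^(−0.1267 × 10.9) = 38.6 × e^(−1.381) = 38.6 × 0.2513 ≈ 9.70 µg/L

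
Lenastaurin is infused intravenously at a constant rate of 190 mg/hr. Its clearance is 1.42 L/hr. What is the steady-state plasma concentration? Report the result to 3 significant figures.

Css = infusion rate / CL = 190 / 1.42 ≈ 134 mg/L

134 mg/L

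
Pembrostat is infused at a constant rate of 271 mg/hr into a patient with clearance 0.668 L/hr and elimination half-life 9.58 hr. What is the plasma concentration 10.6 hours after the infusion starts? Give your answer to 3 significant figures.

Css = rate / CL = 271 / 0.668 = 405.7 µg/mL
k = ln 2 / 9.58 = 0.07235 hr⁻¹
C(t) = Css (1 − e^(−kt)) = 405.7 × (1 − e^(−0.7669)) = 405.7 × 0.5356 ≈ 217 µg/mL

217 µg/mL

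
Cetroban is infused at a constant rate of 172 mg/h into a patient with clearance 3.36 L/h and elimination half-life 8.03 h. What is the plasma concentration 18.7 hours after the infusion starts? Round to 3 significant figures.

41.0 µg/mL

Css = rate / CL = 172 / 3.36 = 51.19 µg/mL
k = ln 2 / 8.03 = 0.08632 h⁻¹
C(t) = Css (1 − e^(−kt)) = 51.19 × (1 − e^(−1.614)) = 51.19 × 0.8009 ≈ 41.0 µg/mL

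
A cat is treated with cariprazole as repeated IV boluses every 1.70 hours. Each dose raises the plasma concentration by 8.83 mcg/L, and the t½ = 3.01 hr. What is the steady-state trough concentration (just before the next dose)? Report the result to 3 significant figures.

k = ln 2 / 3.01 = 0.2303 hr⁻¹
Fraction remaining after one interval: e^(−kτ) = e^(−0.2303 × 1.70) = 0.6761
R = 1 / (1 − 0.6761) = 3.087
Css,max = 8.83 × 3.087 = 27.26 mcg/L
Css,min = Css,max × e^(−kτ) = 27.26 × 0.6761 ≈ 18.4 mcg/L

18.4 mcg/L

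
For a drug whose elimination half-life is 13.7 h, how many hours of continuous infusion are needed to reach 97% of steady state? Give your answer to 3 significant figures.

k = ln 2 / 13.7 = 0.05059 h⁻¹
f = 1 − e^(−kt)  ⇒  t = −ln(1 − f) / k
t = −ln(1 − 0.97) / 0.05059 = 3.507 / 0.05059 ≈ 69.3 hours

69.3 hours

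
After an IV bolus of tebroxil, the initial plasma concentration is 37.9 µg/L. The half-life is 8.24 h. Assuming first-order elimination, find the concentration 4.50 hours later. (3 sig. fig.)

k = ln 2 / 8.24 = 0.08412 h⁻¹
C(t) = C₀ e^(−kt) = 37.9 × e^(−0.08412 × 4.50) = 37.9 × e^(−0.3785) = 37.9 × 0.6849 ≈ 26.0 µg/L

26.0 µg/L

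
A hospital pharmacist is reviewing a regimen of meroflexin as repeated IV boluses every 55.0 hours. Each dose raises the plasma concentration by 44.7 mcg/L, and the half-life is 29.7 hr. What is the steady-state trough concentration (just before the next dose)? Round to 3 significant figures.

k = ln 2 / 29.7 = 0.02334 hr⁻¹
Fraction remaining after one interval: e^(−kτ) = e^(−0.02334 × 55.0) = 0.2770
R = 1 / (1 − 0.2770) = 1.383
Css,max = 44.7 × 1.383 = 61.83 mcg/L
Css,min = Css,max × e^(−kτ) = 61.83 × 0.2770 ≈ 17.1 mcg/L

17.1 mcg/L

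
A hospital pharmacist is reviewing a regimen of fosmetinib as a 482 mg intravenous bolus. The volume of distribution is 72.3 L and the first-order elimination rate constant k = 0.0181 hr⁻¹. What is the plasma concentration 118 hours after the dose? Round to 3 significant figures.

0.788 mg/L

C₀ = dose / V = 482 / 72.3 = 6.667 mg/L
C(t) = C₀ e^(−kt) = 6.667 × e^(−0.01810 × 118) = 6.667 × e^(−2.136) = 6.667 × 0.1182 ≈ 0.788 mg/L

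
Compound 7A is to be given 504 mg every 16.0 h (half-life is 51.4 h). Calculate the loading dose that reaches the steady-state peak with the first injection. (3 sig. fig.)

k = ln 2 / 51.4 = 0.01349 h⁻¹
Accumulation ratio R = 1 / (1 − e^(−kτ)) = 1 / (1 − e^(−0.01349×16.0)) = 1 / (1 − 0.8059) = 5.153
Loading dose = maintenance dose × R = 504 × 5.153 ≈ 2600 mg

2600 mg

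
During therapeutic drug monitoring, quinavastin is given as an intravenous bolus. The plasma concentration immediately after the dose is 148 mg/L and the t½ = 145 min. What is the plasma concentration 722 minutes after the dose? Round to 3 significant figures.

4.69 mg/L

k = ln 2 / 145 = 0.004780 min⁻¹
C(t) = C₀ e^(−kt) = 148 × e^(−0.004780 × 722) = 148 × e^(−3.451) = 148 × 0.03170 ≈ 4.69 mg/L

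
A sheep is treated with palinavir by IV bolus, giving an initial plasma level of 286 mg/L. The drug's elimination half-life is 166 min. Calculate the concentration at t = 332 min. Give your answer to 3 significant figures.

k = ln 2 / 166 = 0.004176 min⁻¹
C(t) = C₀ e^(−kt) = 286 × e^(−0.004176 × 332) = 286 × e^(−1.386) = 286 × 0.2500 ≈ 71.5 mg/L

71.5 mg/L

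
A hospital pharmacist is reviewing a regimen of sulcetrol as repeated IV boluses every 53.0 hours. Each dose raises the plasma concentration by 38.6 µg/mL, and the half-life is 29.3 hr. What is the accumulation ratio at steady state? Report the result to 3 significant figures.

k = ln 2 / 29.3 = 0.02366 hr⁻¹
Fraction remaining after one interval: e^(−kτ) = e^(−0.02366 × 53.0) = 0.2854
R = 1 / (1 − 0.2854) = 1 / 0.7146 ≈ 1.40

1.40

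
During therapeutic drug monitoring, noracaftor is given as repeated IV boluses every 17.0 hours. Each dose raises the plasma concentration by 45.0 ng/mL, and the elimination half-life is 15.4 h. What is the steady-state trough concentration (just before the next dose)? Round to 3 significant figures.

k = ln 2 / 15.4 = 0.04501 h⁻¹
Fraction remaining after one interval: e^(−kτ) = e^(−0.04501 × 17.0) = 0.4653
R = 1 / (1 − 0.4653) = 1.870
Css,max = 45.0 × 1.870 = 84.15 ng/mL
Css,min = Css,max × e^(−kτ) = 84.15 × 0.4653 ≈ 39.2 ng/mL

39.2 ng/mL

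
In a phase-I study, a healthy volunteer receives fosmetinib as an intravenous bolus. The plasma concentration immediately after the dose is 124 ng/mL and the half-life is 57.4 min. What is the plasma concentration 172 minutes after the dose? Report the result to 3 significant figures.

k = ln 2 / 57.4 = 0.01208 min⁻¹
172 min is 2.997 half-lives, so C = 124 × (1/2)^2.997 = 124 × 0.1253 ≈ 15.5 ng/mL

15.5 ng/mL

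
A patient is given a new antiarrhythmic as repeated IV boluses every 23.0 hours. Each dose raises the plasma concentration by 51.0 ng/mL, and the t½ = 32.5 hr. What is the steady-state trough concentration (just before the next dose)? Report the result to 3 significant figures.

k = ln 2 / 32.5 = 0.02133 hr⁻¹
Fraction remaining after one interval: e^(−kτ) = e^(−0.02133 × 23.0) = 0.6123
R = 1 / (1 − 0.6123) = 2.579
Css,max = 51.0 × 2.579 = 131.5 ng/mL
Css,min = Css,max × e^(−kτ) = 131.5 × 0.6123 ≈ 80.5 ng/mL

80.5 ng/mL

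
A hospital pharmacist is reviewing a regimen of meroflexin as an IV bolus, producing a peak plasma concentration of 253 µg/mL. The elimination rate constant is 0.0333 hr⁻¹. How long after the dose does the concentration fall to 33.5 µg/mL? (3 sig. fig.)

60.7 hours

C(t) = C₀ e^(−kt)  ⇒  t = ln(C₀/C) / k
t = ln(253/33.5) / 0.03330 = 2.022 / 0.03330 ≈ 60.7 hours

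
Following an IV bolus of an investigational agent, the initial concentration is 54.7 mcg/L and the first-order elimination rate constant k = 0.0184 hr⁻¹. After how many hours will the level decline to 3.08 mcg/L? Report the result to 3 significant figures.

156 hours

C(t) = C₀ e^(−kt)  ⇒  t = ln(C₀/C) / k
t = ln(54.7/3.08) / 0.01840 = 2.877 / 0.01840 ≈ 156 hours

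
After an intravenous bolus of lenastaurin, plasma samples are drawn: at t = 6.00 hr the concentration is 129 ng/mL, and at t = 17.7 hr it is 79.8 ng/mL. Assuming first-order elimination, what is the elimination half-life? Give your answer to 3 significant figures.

k = ln(C₁/C₂) / (t₂ − t₁) = ln(129/79.8) / (17.7 − 6.00)
  = 0.4803 / 11.70 = 0.04105 hr⁻¹
t½ = ln 2 / k = ln 2 / 0.04105 ≈ 16.9 hours

16.9 hours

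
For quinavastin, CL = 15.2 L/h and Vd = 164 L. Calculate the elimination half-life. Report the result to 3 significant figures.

k = CL / V = 15.2 / 164 = 0.09268 h⁻¹
t½ = ln 2 / k = ln 2 / 0.09268 ≈ 7.48 hours

7.48 hours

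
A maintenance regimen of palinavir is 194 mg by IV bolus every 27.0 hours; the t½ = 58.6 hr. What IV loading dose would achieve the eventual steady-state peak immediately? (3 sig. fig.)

k = ln 2 / 58.6 = 0.01183 hr⁻¹
Accumulation ratio R = 1 / (1 − e^(−kτ)) = 1 / (1 − e^(−0.01183×27.0)) = 1 / (1 − 0.7266) = 3.658
Loading dose = maintenance dose × R = 194 × 3.658 ≈ 710 mg

710 mg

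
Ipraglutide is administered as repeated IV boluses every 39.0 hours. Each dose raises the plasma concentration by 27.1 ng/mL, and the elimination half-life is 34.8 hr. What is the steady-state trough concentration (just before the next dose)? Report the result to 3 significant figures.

23.1 ng/mL

k = ln 2 / 34.8 = 0.01992 hr⁻¹
Fraction remaining after one interval: e^(−kτ) = e^(−0.01992 × 39.0) = 0.4599
R = 1 / (1 − 0.4599) = 1.851
Css,max = 27.1 × 1.851 = 50.17 ng/mL
Css,min = Css,max × e^(−kτ) = 50.17 × 0.4599 ≈ 23.1 ng/mL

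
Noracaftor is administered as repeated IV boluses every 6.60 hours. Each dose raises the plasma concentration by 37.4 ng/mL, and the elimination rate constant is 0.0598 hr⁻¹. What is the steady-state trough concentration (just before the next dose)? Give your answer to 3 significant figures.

Fraction remaining after one interval: e^(−kτ) = e^(−0.05980 × 6.60) = 0.6739
R = 1 / (1 − 0.6739) = 3.067
Css,max = 37.4 × 3.067 = 114.7 ng/mL
Css,min = Css,max × e^(−kτ) = 114.7 × 0.6739 ≈ 77.3 ng/mL

77.3 ng/mL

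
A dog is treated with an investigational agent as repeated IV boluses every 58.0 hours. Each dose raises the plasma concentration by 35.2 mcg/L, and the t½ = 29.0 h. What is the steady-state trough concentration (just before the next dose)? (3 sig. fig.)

k = ln 2 / 29.0 = 0.02390 h⁻¹
Fraction remaining after one interval: e^(−kτ) = e^(−0.02390 × 58.0) = 0.2500
R = 1 / (1 − 0.2500) = 1.333
Css,max = 35.2 × 1.333 = 46.93 mcg/L
Css,min = Css,max × e^(−kτ) = 46.93 × 0.2500 ≈ 11.7 mcg/L

11.7 mcg/L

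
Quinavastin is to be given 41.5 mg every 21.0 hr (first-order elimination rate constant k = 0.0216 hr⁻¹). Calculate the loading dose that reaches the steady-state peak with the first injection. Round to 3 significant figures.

114 mg

Accumulation ratio R = 1 / (1 − e^(−kτ)) = 1 / (1 − e^(−0.02160×21.0)) = 1 / (1 − 0.6353) = 2.742
Loading dose = maintenance dose × R = 41.5 × 2.742 ≈ 114 mg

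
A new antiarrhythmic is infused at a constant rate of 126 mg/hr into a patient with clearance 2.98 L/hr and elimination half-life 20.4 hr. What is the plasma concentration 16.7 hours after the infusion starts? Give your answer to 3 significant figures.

18.3 mg/L

Css = rate / CL = 126 / 2.98 = 42.28 mg/L
k = ln 2 / 20.4 = 0.03398 hr⁻¹
C(t) = Css (1 − e^(−kt)) = 42.28 × (1 − e^(−0.5674)) = 42.28 × 0.4330 ≈ 18.3 mg/L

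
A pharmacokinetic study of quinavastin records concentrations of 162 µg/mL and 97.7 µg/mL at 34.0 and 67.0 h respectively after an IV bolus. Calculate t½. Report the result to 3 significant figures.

45.2 hours

k = ln(C₁/C₂) / (t₂ − t₁) = ln(162/97.7) / (67.0 − 34.0)
  = 0.5057 / 33.00 = 0.01532 h⁻¹
t½ = ln 2 / k = ln 2 / 0.01532 ≈ 45.2 hours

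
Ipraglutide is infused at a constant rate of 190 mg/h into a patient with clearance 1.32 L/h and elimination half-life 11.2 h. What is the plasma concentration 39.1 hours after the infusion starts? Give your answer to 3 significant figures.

Css = rate / CL = 190 / 1.32 = 143.9 mg/L
k = ln 2 / 11.2 = 0.06189 h⁻¹
C(t) = Css (1 − e^(−kt)) = 143.9 × (1 − e^(−2.420)) = 143.9 × 0.9111 ≈ 131 mg/L

131 mg/L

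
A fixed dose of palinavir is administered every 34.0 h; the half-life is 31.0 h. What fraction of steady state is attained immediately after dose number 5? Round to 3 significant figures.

0.978

k = ln 2 / 31.0 = 0.02236 h⁻¹
f_n = 1 − e^(−nkτ) = 1 − e^(−5 × 0.02236 × 34.0) = 1 − e^(−3.801) = 1 − 0.02235 ≈ 0.978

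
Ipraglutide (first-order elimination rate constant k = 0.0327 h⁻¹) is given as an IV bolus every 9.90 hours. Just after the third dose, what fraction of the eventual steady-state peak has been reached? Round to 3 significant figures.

0.621

f_n = 1 − e^(−nkτ) = 1 − e^(−3 × 0.03270 × 9.90) = 1 − e^(−0.9712) = 1 − 0.3786 ≈ 0.621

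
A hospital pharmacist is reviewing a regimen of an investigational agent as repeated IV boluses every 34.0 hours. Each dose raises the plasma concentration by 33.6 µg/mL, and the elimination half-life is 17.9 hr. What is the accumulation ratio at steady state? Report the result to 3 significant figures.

k = ln 2 / 17.9 = 0.03872 hr⁻¹
Fraction remaining after one interval: e^(−kτ) = e^(−0.03872 × 34.0) = 0.2680
R = 1 / (1 − 0.2680) = 1 / 0.7320 ≈ 1.37

1.37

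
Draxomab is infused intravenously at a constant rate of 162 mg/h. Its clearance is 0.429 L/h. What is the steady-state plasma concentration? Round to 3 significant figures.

Css = infusion rate / CL = 162 / 0.429 ≈ 378 mg/L

378 mg/L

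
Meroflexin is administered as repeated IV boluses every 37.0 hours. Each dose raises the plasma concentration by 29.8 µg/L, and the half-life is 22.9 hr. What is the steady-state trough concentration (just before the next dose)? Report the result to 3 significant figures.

k = ln 2 / 22.9 = 0.03027 hr⁻¹
Fraction remaining after one interval: e^(−kτ) = e^(−0.03027 × 37.0) = 0.3263
R = 1 / (1 − 0.3263) = 1.484
Css,max = 29.8 × 1.484 = 44.23 µg/L
Css,min = Css,max × e^(−kτ) = 44.23 × 0.3263 ≈ 14.4 µg/L

14.4 µg/L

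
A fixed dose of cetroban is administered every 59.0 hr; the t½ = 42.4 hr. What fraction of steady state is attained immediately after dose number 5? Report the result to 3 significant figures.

0.992

k = ln 2 / 42.4 = 0.01635 hr⁻¹
f_n = 1 − e^(−nkτ) = 1 − e^(−5 × 0.01635 × 59.0) = 1 − e^(−4.823) = 1 − 0.008046 ≈ 0.992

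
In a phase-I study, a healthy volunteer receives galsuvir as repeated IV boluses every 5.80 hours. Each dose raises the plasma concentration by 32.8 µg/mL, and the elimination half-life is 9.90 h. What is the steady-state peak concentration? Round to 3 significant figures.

98.3 µg/mL

k = ln 2 / 9.90 = 0.07001 h⁻¹
Fraction remaining after one interval: e^(−kτ) = e^(−0.07001 × 5.80) = 0.6663
R = 1 / (1 − 0.6663) = 2.996
Css,max = 32.8 × 2.996 ≈ 98.3 µg/mL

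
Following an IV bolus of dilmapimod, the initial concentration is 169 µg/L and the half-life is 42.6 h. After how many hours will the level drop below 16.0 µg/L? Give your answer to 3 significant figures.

k = ln 2 / 42.6 = 0.01627 h⁻¹
C(t) = C₀ e^(−kt)  ⇒  t = ln(C₀/C) / k
t = ln(169/16.0) / 0.01627 = 2.357 / 0.01627 ≈ 145 hours

145 hours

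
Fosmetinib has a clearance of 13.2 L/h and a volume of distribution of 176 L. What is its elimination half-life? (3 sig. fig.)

k = CL / V = 13.2 / 176 = 0.07500 h⁻¹
t½ = ln 2 / k = ln 2 / 0.07500 ≈ 9.24 hours

9.24 hours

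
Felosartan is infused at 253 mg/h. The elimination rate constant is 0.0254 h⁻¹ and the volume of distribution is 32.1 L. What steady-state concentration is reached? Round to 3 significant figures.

310 mg/L

CL = k · V = 0.0254 × 32.1 = 0.8153 L/h
Css = rate / CL = 253 / 0.8153 ≈ 310 mg/L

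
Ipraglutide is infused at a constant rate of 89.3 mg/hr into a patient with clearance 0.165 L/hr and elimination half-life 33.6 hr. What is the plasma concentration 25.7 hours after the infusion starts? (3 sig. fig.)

Css = rate / CL = 89.3 / 0.165 = 541.2 µg/mL
k = ln 2 / 33.6 = 0.02063 hr⁻¹
C(t) = Css (1 − e^(−kt)) = 541.2 × (1 − e^(−0.5302)) = 541.2 × 0.4115 ≈ 223 µg/mL

223 µg/mL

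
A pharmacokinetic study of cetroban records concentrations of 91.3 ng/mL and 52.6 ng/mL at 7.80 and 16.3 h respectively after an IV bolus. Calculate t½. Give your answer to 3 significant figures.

10.7 hours

k = ln(C₁/C₂) / (t₂ − t₁) = ln(91.3/52.6) / (16.3 − 7.80)
  = 0.5514 / 8.500 = 0.06487 h⁻¹
t½ = ln 2 / k = ln 2 / 0.06487 ≈ 10.7 hours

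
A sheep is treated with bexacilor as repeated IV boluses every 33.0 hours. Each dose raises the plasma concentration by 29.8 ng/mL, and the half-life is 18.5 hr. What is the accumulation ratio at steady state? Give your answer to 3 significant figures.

1.41

k = ln 2 / 18.5 = 0.03747 hr⁻¹
Fraction remaining after one interval: e^(−kτ) = e^(−0.03747 × 33.0) = 0.2904
R = 1 / (1 − 0.2904) = 1 / 0.7096 ≈ 1.41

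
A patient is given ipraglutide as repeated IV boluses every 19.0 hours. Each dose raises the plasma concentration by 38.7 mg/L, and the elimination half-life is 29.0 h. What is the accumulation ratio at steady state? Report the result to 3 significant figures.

k = ln 2 / 29.0 = 0.02390 h⁻¹
Fraction remaining after one interval: e^(−kτ) = e^(−0.02390 × 19.0) = 0.6350
R = 1 / (1 − 0.6350) = 1 / 0.3650 ≈ 2.74

2.74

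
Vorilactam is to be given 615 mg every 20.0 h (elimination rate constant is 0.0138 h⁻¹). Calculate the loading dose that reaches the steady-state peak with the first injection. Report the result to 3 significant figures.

2550 mg

Accumulation ratio R = 1 / (1 − e^(−kτ)) = 1 / (1 − e^(−0.01380×20.0)) = 1 / (1 − 0.7588) = 4.146
Loading dose = maintenance dose × R = 615 × 4.146 ≈ 2550 mg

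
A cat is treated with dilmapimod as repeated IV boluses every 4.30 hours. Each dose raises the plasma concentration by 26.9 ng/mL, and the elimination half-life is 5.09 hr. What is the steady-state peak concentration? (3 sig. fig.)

k = ln 2 / 5.09 = 0.1362 hr⁻¹
Fraction remaining after one interval: e^(−kτ) = e^(−0.1362 × 4.30) = 0.5568
R = 1 / (1 − 0.5568) = 2.256
Css,max = 26.9 × 2.256 ≈ 60.7 ng/mL

60.7 ng/mL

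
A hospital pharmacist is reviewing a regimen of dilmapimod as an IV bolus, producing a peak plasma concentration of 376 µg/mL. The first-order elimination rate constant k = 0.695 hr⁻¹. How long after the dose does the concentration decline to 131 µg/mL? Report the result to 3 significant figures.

C(t) = C₀ e^(−kt)  ⇒  t = ln(C₀/C) / k
t = ln(376/131) / 0.6950 = 1.054 / 0.6950 ≈ 1.52 hours

1.52 hours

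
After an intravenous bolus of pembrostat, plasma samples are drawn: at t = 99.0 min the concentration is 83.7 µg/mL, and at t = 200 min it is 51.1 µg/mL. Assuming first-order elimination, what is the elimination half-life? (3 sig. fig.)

k = ln(C₁/C₂) / (t₂ − t₁) = ln(83.7/51.1) / (200 − 99.0)
  = 0.4935 / 101.0 = 0.004886 min⁻¹
t½ = ln 2 / k = ln 2 / 0.004886 ≈ 142 minutes

142 minutes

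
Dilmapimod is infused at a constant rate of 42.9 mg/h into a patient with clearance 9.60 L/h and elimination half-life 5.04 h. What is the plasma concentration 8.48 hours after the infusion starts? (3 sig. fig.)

3.08 µg/mL

Css = rate / CL = 42.9 / 9.60 = 4.469 µg/mL
k = ln 2 / 5.04 = 0.1375 h⁻¹
C(t) = Css (1 − e^(−kt)) = 4.469 × (1 − e^(−1.166)) = 4.469 × 0.6885 ≈ 3.08 µg/mL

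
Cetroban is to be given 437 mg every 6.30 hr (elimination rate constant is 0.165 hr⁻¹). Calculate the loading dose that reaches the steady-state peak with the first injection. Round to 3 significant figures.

Accumulation ratio R = 1 / (1 − e^(−kτ)) = 1 / (1 − e^(−0.1650×6.30)) = 1 / (1 − 0.3536) = 1.547
Loading dose = maintenance dose × R = 437 × 1.547 ≈ 676 mg

676 mg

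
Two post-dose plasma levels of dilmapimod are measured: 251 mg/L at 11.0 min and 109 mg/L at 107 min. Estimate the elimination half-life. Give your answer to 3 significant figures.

k = ln(C₁/C₂) / (t₂ − t₁) = ln(251/109) / (107 − 11.0)
  = 0.8341 / 96.00 = 0.008689 min⁻¹
t½ = ln 2 / k = ln 2 / 0.008689 ≈ 79.8 minutes

79.8 minutes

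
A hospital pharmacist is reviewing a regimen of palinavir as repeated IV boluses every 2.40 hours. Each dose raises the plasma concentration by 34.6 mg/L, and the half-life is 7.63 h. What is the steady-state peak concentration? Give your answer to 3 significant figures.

177 mg/L

k = ln 2 / 7.63 = 0.09084 h⁻¹
Fraction remaining after one interval: e^(−kτ) = e^(−0.09084 × 2.40) = 0.8041
R = 1 / (1 − 0.8041) = 5.105
Css,max = 34.6 × 5.105 ≈ 177 mg/L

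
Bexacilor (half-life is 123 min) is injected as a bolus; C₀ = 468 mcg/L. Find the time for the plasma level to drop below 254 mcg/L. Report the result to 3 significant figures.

108 minutes

k = ln 2 / 123 = 0.005635 min⁻¹
C(t) = C₀ e^(−kt)  ⇒  t = ln(C₀/C) / k
t = ln(468/254) / 0.005635 = 0.6111 / 0.005635 ≈ 108 minutes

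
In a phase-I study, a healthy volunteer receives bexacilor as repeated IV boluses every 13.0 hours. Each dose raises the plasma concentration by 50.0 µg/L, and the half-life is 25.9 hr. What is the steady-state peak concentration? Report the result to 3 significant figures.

k = ln 2 / 25.9 = 0.02676 hr⁻¹
Fraction remaining after one interval: e^(−kτ) = e^(−0.02676 × 13.0) = 0.7062
R = 1 / (1 − 0.7062) = 3.403
Css,max = 50.0 × 3.403 ≈ 170 µg/L

170 µg/L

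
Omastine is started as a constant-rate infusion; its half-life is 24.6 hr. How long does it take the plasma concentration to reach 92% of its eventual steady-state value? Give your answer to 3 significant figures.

k = ln 2 / 24.6 = 0.02818 hr⁻¹
f = 1 − e^(−kt)  ⇒  t = −ln(1 − f) / k
t = −ln(1 − 0.92) / 0.02818 = 2.526 / 0.02818 ≈ 89.6 hours

89.6 hours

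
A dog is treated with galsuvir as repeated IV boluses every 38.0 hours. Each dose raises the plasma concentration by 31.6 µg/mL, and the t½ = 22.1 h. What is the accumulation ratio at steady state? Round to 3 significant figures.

k = ln 2 / 22.1 = 0.03136 h⁻¹
Fraction remaining after one interval: e^(−kτ) = e^(−0.03136 × 38.0) = 0.3037
R = 1 / (1 − 0.3037) = 1 / 0.6963 ≈ 1.44

1.44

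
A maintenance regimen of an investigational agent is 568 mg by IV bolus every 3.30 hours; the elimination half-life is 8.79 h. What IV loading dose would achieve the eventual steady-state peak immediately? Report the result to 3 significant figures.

2480 mg

k = ln 2 / 8.79 = 0.07886 h⁻¹
Accumulation ratio R = 1 / (1 − e^(−kτ)) = 1 / (1 − e^(−0.07886×3.30)) = 1 / (1 − 0.7709) = 4.364
Loading dose = maintenance dose × R = 568 × 4.364 ≈ 2480 mg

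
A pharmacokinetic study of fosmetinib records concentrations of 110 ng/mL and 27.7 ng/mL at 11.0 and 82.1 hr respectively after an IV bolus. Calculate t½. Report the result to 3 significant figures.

35.7 hours

k = ln(C₁/C₂) / (t₂ − t₁) = ln(110/27.7) / (82.1 − 11.0)
  = 1.379 / 71.10 = 0.01940 hr⁻¹
t½ = ln 2 / k = ln 2 / 0.01940 ≈ 35.7 hours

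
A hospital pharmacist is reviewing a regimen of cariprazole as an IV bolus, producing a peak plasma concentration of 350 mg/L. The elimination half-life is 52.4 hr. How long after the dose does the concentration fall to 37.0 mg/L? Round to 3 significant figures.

170 hours

k = ln 2 / 52.4 = 0.01323 hr⁻¹
C(t) = C₀ e^(−kt)  ⇒  t = ln(C₀/C) / k
t = ln(350/37.0) / 0.01323 = 2.247 / 0.01323 ≈ 170 hours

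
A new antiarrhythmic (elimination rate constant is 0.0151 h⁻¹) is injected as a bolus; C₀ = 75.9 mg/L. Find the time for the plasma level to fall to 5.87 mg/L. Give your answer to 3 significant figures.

170 hours

C(t) = C₀ e^(−kt)  ⇒  t = ln(C₀/C) / k
t = ln(75.9/5.87) / 0.01510 = 2.560 / 0.01510 ≈ 170 hours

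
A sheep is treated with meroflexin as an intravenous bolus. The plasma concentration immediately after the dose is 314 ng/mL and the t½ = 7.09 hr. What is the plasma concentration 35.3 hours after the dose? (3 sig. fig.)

9.96 ng/mL

k = ln 2 / 7.09 = 0.09776 hr⁻¹
C(t) = C₀ e^(−kt) = 314 × e^(−0.09776 × 35.3) = 314 × e^(−3.451) = 314 × 0.03171 ≈ 9.96 ng/mL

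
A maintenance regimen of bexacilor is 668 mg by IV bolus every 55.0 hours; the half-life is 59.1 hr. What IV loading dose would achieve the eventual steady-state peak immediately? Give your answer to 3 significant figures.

1410 mg

k = ln 2 / 59.1 = 0.01173 hr⁻¹
Accumulation ratio R = 1 / (1 − e^(−kτ)) = 1 / (1 − e^(−0.01173×55.0)) = 1 / (1 − 0.5246) = 2.104
Loading dose = maintenance dose × R = 668 × 2.104 ≈ 1410 mg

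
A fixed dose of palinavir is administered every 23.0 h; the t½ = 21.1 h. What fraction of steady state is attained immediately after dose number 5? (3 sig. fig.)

k = ln 2 / 21.1 = 0.03285 h⁻¹
f_n = 1 − e^(−nkτ) = 1 − e^(−5 × 0.03285 × 23.0) = 1 − e^(−3.778) = 1 − 0.02287 ≈ 0.977

0.977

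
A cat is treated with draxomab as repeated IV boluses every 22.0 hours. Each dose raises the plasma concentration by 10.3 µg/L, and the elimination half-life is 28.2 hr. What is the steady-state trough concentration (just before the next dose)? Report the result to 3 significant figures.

14.4 µg/L

k = ln 2 / 28.2 = 0.02458 hr⁻¹
Fraction remaining after one interval: e^(−kτ) = e^(−0.02458 × 22.0) = 0.5823
R = 1 / (1 − 0.5823) = 2.394
Css,max = 10.3 × 2.394 = 24.66 µg/L
Css,min = Css,max × e^(−kτ) = 24.66 × 0.5823 ≈ 14.4 µg/L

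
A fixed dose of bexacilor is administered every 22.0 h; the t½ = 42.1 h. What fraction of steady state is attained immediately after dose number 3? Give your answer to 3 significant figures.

k = ln 2 / 42.1 = 0.01646 h⁻¹
f_n = 1 − e^(−nkτ) = 1 − e^(−3 × 0.01646 × 22.0) = 1 − e^(−1.087) = 1 − 0.3373 ≈ 0.663

0.663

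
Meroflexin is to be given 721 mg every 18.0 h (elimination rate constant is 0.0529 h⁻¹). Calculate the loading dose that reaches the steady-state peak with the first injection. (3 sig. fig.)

1170 mg

Accumulation ratio R = 1 / (1 − e^(−kτ)) = 1 / (1 − e^(−0.05290×18.0)) = 1 / (1 − 0.3859) = 1.628
Loading dose = maintenance dose × R = 721 × 1.628 ≈ 1170 mg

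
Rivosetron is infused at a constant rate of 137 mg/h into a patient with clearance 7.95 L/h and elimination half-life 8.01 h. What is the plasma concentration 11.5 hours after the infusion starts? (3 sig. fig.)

10.9 µg/mL

Css = rate / CL = 137 / 7.95 = 17.23 µg/mL
k = ln 2 / 8.01 = 0.08654 h⁻¹
C(t) = Css (1 − e^(−kt)) = 17.23 × (1 − e^(−0.9952)) = 17.23 × 0.6303 ≈ 10.9 µg/mL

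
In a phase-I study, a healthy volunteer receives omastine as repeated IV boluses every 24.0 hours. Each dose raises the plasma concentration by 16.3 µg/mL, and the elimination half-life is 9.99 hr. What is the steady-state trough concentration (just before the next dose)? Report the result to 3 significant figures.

3.80 µg/mL

k = ln 2 / 9.99 = 0.06938 hr⁻¹
Fraction remaining after one interval: e^(−kτ) = e^(−0.06938 × 24.0) = 0.1891
R = 1 / (1 − 0.1891) = 1.233
Css,max = 16.3 × 1.233 = 20.10 µg/mL
Css,min = Css,max × e^(−kτ) = 20.10 × 0.1891 ≈ 3.80 µg/mL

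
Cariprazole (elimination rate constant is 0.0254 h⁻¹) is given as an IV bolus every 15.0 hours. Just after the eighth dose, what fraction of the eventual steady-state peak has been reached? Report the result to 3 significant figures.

0.953

f_n = 1 − e^(−nkτ) = 1 − e^(−8 × 0.02540 × 15.0) = 1 − e^(−3.048) = 1 − 0.04745 ≈ 0.953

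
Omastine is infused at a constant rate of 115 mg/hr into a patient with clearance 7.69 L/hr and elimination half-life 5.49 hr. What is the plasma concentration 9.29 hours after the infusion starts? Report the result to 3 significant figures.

Css = rate / CL = 115 / 7.69 = 14.95 µg/mL
k = ln 2 / 5.49 = 0.1263 hr⁻¹
C(t) = Css (1 − e^(−kt)) = 14.95 × (1 − e^(−1.173)) = 14.95 × 0.6905 ≈ 10.3 µg/mL

10.3 µg/mL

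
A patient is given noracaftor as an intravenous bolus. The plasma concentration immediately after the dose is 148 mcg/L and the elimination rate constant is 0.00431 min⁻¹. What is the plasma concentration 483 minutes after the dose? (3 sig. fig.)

18.5 mcg/L

C(t) = C₀ e^(−kt) = 148 × e^(−0.004310 × 483) = 148 × e^(−2.082) = 148 × 0.1247 ≈ 18.5 mcg/L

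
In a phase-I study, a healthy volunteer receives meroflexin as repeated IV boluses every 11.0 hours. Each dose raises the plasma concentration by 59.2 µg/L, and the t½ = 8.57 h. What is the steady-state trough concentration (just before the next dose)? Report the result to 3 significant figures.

41.3 µg/L

k = ln 2 / 8.57 = 0.08088 h⁻¹
Fraction remaining after one interval: e^(−kτ) = e^(−0.08088 × 11.0) = 0.4108
R = 1 / (1 − 0.4108) = 1.697
Css,max = 59.2 × 1.697 = 100.5 µg/L
Css,min = Css,max × e^(−kτ) = 100.5 × 0.4108 ≈ 41.3 µg/L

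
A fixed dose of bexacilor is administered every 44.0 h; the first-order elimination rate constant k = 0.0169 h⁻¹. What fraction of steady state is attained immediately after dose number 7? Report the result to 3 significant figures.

0.995

f_n = 1 − e^(−nkτ) = 1 − e^(−7 × 0.01690 × 44.0) = 1 − e^(−5.205) = 1 − 0.005488 ≈ 0.995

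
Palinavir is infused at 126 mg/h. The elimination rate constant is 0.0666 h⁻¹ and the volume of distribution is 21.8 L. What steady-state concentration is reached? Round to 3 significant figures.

86.8 mg/L

CL = k · V = 0.0666 × 21.8 = 1.452 L/h
Css = rate / CL = 126 / 1.452 ≈ 86.8 mg/L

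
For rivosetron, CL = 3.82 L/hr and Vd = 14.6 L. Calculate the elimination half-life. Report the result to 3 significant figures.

k = CL / V = 3.82 / 14.6 = 0.2616 hr⁻¹
t½ = ln 2 / k = ln 2 / 0.2616 ≈ 2.65 hours

2.65 hours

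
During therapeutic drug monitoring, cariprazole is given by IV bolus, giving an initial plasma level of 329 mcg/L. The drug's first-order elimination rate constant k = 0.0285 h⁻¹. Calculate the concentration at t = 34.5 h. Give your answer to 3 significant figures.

123 mcg/L

C(t) = C₀ e^(−kt) = 329 × e^(−0.02850 × 34.5) = 329 × e^(−0.9833) = 329 × 0.3741 ≈ 123 mcg/L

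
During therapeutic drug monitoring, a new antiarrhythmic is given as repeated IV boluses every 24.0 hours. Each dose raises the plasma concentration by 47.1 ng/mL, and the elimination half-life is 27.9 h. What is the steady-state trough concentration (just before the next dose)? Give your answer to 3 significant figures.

k = ln 2 / 27.9 = 0.02484 h⁻¹
Fraction remaining after one interval: e^(−kτ) = e^(−0.02484 × 24.0) = 0.5509
R = 1 / (1 − 0.5509) = 2.227
Css,max = 47.1 × 2.227 = 104.9 ng/mL
Css,min = Css,max × e^(−kτ) = 104.9 × 0.5509 ≈ 57.8 ng/mL

57.8 ng/mL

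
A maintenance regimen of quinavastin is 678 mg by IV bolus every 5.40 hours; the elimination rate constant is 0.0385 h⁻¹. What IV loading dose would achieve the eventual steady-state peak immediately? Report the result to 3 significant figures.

3610 mg

Accumulation ratio R = 1 / (1 − e^(−kτ)) = 1 / (1 − e^(−0.03850×5.40)) = 1 / (1 − 0.8123) = 5.327
Loading dose = maintenance dose × R = 678 × 5.327 ≈ 3610 mg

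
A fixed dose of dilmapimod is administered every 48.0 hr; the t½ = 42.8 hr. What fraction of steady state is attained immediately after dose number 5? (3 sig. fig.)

0.979

k = ln 2 / 42.8 = 0.01620 hr⁻¹
f_n = 1 − e^(−nkτ) = 1 − e^(−5 × 0.01620 × 48.0) = 1 − e^(−3.887) = 1 − 0.02051 ≈ 0.979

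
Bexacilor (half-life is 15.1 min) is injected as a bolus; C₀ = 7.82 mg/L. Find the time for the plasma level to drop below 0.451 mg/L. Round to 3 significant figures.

62.2 minutes

k = ln 2 / 15.1 = 0.04590 min⁻¹
C(t) = C₀ e^(−kt)  ⇒  t = ln(C₀/C) / k
t = ln(7.82/0.451) / 0.04590 = 2.853 / 0.04590 ≈ 62.2 minutes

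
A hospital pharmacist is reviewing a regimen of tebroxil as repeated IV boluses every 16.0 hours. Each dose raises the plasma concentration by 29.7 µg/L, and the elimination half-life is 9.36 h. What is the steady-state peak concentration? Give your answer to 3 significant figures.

42.8 µg/L

k = ln 2 / 9.36 = 0.07405 h⁻¹
Fraction remaining after one interval: e^(−kτ) = e^(−0.07405 × 16.0) = 0.3058
R = 1 / (1 − 0.3058) = 1.440
Css,max = 29.7 × 1.440 ≈ 42.8 µg/L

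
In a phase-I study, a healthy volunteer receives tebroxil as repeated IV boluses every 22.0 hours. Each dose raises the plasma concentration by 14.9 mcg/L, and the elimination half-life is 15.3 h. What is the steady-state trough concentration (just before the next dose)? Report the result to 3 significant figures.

k = ln 2 / 15.3 = 0.04530 h⁻¹
Fraction remaining after one interval: e^(−kτ) = e^(−0.04530 × 22.0) = 0.3691
R = 1 / (1 − 0.3691) = 1.585
Css,max = 14.9 × 1.585 = 23.62 mcg/L
Css,min = Css,max × e^(−kτ) = 23.62 × 0.3691 ≈ 8.72 mcg/L

8.72 mcg/L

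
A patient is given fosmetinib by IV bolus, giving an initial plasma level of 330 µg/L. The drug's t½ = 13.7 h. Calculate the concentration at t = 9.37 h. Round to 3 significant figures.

k = ln 2 / 13.7 = 0.05059 h⁻¹
9.37 h is 0.6839 half-lives, so C = 330 × (1/2)^0.6839 = 330 × 0.6225 ≈ 205 µg/L

205 µg/L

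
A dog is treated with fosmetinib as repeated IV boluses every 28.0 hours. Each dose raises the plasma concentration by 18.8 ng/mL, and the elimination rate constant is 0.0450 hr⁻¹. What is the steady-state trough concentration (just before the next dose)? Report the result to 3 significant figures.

Fraction remaining after one interval: e^(−kτ) = e^(−0.04500 × 28.0) = 0.2837
R = 1 / (1 − 0.2837) = 1.396
Css,max = 18.8 × 1.396 = 26.24 ng/mL
Css,min = Css,max × e^(−kτ) = 26.24 × 0.2837 ≈ 7.44 ng/mL

7.44 ng/mL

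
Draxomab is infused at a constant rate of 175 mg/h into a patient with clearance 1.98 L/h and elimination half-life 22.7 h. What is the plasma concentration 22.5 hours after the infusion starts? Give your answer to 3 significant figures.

43.9 mg/L

Css = rate / CL = 175 / 1.98 = 88.38 mg/L
k = ln 2 / 22.7 = 0.03054 h⁻¹
C(t) = Css (1 − e^(−kt)) = 88.38 × (1 − e^(−0.6870)) = 88.38 × 0.4969 ≈ 43.9 mg/L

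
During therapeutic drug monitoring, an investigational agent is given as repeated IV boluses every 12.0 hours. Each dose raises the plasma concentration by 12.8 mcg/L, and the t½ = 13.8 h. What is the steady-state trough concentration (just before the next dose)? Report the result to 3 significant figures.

k = ln 2 / 13.8 = 0.05023 h⁻¹
Fraction remaining after one interval: e^(−kτ) = e^(−0.05023 × 12.0) = 0.5473
R = 1 / (1 − 0.5473) = 2.209
Css,max = 12.8 × 2.209 = 28.28 mcg/L
Css,min = Css,max × e^(−kτ) = 28.28 × 0.5473 ≈ 15.5 mcg/L

15.5 mcg/L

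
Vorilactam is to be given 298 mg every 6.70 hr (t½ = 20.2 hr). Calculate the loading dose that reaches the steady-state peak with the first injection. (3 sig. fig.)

k = ln 2 / 20.2 = 0.03431 hr⁻¹
Accumulation ratio R = 1 / (1 − e^(−kτ)) = 1 / (1 − e^(−0.03431×6.70)) = 1 / (1 − 0.7946) = 4.869
Loading dose = maintenance dose × R = 298 × 4.869 ≈ 1450 mg

1450 mg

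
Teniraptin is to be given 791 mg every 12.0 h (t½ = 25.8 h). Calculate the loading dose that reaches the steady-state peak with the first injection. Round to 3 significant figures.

2870 mg

k = ln 2 / 25.8 = 0.02687 h⁻¹
Accumulation ratio R = 1 / (1 − e^(−kτ)) = 1 / (1 − e^(−0.02687×12.0)) = 1 / (1 − 0.7244) = 3.629
Loading dose = maintenance dose × R = 791 × 3.629 ≈ 2870 mg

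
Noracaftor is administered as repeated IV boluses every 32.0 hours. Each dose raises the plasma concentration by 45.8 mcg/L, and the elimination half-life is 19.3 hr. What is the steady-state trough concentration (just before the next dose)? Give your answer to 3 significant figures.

k = ln 2 / 19.3 = 0.03591 hr⁻¹
Fraction remaining after one interval: e^(−kτ) = e^(−0.03591 × 32.0) = 0.3169
R = 1 / (1 − 0.3169) = 1.464
Css,max = 45.8 × 1.464 = 67.04 mcg/L
Css,min = Css,max × e^(−kτ) = 67.04 × 0.3169 ≈ 21.2 mcg/L

21.2 mcg/L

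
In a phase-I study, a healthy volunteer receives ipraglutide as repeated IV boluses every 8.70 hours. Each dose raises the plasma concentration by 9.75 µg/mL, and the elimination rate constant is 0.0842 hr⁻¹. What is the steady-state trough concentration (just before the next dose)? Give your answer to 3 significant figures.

Fraction remaining after one interval: e^(−kτ) = e^(−0.08420 × 8.70) = 0.4807
R = 1 / (1 − 0.4807) = 1.926
Css,max = 9.75 × 1.926 = 18.77 µg/mL
Css,min = Css,max × e^(−kτ) = 18.77 × 0.4807 ≈ 9.02 µg/mL

9.02 µg/mL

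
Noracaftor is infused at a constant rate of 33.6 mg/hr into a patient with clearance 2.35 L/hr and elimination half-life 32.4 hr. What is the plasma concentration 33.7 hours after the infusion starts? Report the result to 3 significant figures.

Css = rate / CL = 33.6 / 2.35 = 14.30 µg/mL
k = ln 2 / 32.4 = 0.02139 hr⁻¹
C(t) = Css (1 − e^(−kt)) = 14.30 × (1 − e^(−0.7210)) = 14.30 × 0.5137 ≈ 7.35 µg/mL

7.35 µg/mL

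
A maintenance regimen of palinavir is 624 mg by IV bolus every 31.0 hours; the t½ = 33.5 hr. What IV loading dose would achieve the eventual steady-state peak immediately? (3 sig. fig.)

1320 mg

k = ln 2 / 33.5 = 0.02069 hr⁻¹
Accumulation ratio R = 1 / (1 − e^(−kτ)) = 1 / (1 − e^(−0.02069×31.0)) = 1 / (1 − 0.5265) = 2.112
Loading dose = maintenance dose × R = 624 × 2.112 ≈ 1320 mg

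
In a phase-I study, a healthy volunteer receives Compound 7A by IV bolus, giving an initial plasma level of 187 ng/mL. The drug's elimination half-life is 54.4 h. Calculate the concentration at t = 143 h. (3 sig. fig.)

k = ln 2 / 54.4 = 0.01274 h⁻¹
143 h is 2.629 half-lives, so C = 187 × (1/2)^2.629 = 187 × 0.1617 ≈ 30.2 ng/mL

30.2 ng/mL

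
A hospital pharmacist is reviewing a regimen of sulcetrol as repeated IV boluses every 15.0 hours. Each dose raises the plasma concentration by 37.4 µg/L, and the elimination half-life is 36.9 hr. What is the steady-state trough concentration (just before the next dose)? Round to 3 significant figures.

k = ln 2 / 36.9 = 0.01878 hr⁻¹
Fraction remaining after one interval: e^(−kτ) = e^(−0.01878 × 15.0) = 0.7544
R = 1 / (1 − 0.7544) = 4.072
Css,max = 37.4 × 4.072 = 152.3 µg/L
Css,min = Css,max × e^(−kτ) = 152.3 × 0.7544 ≈ 115 µg/L

115 µg/L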